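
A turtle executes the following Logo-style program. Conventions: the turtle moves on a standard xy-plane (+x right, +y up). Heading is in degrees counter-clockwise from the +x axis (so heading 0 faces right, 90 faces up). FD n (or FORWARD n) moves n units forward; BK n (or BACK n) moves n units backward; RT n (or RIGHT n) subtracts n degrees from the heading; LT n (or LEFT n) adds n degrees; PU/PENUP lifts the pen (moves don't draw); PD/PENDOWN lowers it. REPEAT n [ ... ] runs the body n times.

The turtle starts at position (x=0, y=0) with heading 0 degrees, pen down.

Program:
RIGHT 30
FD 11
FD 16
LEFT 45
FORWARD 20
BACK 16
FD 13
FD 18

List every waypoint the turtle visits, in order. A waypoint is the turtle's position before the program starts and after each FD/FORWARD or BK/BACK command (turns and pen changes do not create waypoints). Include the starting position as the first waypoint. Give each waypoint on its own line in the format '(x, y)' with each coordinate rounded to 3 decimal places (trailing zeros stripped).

Executing turtle program step by step:
Start: pos=(0,0), heading=0, pen down
RT 30: heading 0 -> 330
FD 11: (0,0) -> (9.526,-5.5) [heading=330, draw]
FD 16: (9.526,-5.5) -> (23.383,-13.5) [heading=330, draw]
LT 45: heading 330 -> 15
FD 20: (23.383,-13.5) -> (42.701,-8.324) [heading=15, draw]
BK 16: (42.701,-8.324) -> (27.246,-12.465) [heading=15, draw]
FD 13: (27.246,-12.465) -> (39.803,-9.1) [heading=15, draw]
FD 18: (39.803,-9.1) -> (57.19,-4.441) [heading=15, draw]
Final: pos=(57.19,-4.441), heading=15, 6 segment(s) drawn
Waypoints (7 total):
(0, 0)
(9.526, -5.5)
(23.383, -13.5)
(42.701, -8.324)
(27.246, -12.465)
(39.803, -9.1)
(57.19, -4.441)

Answer: (0, 0)
(9.526, -5.5)
(23.383, -13.5)
(42.701, -8.324)
(27.246, -12.465)
(39.803, -9.1)
(57.19, -4.441)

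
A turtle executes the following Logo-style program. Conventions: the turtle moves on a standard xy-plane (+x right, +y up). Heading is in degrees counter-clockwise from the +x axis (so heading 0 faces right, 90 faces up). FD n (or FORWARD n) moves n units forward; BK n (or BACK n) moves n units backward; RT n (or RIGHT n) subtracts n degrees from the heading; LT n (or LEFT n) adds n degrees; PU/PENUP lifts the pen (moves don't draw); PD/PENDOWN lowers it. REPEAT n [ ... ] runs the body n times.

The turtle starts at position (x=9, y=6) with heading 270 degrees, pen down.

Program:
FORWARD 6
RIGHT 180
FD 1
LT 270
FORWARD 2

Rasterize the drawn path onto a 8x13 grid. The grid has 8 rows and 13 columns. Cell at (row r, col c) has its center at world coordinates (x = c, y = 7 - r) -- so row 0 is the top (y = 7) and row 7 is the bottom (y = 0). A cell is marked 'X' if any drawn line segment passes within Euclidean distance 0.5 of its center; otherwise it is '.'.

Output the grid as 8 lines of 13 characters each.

Answer: .............
.........X...
.........X...
.........X...
.........X...
.........X...
.........XXX.
.........X...

Derivation:
Segment 0: (9,6) -> (9,0)
Segment 1: (9,0) -> (9,1)
Segment 2: (9,1) -> (11,1)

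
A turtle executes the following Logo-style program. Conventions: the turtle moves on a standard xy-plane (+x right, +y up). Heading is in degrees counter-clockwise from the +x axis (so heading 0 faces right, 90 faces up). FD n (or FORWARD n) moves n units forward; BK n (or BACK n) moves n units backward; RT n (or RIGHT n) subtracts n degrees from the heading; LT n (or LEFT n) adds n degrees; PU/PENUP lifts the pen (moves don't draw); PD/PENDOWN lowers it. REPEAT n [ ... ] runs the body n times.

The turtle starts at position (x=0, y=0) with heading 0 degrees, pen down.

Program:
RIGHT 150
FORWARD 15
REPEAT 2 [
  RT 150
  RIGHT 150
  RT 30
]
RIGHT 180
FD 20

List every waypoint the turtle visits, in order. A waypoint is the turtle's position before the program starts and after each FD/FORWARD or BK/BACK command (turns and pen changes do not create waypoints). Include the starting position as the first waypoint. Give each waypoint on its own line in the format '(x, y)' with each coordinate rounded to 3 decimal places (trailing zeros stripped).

Answer: (0, 0)
(-12.99, -7.5)
(-12.99, 12.5)

Derivation:
Executing turtle program step by step:
Start: pos=(0,0), heading=0, pen down
RT 150: heading 0 -> 210
FD 15: (0,0) -> (-12.99,-7.5) [heading=210, draw]
REPEAT 2 [
  -- iteration 1/2 --
  RT 150: heading 210 -> 60
  RT 150: heading 60 -> 270
  RT 30: heading 270 -> 240
  -- iteration 2/2 --
  RT 150: heading 240 -> 90
  RT 150: heading 90 -> 300
  RT 30: heading 300 -> 270
]
RT 180: heading 270 -> 90
FD 20: (-12.99,-7.5) -> (-12.99,12.5) [heading=90, draw]
Final: pos=(-12.99,12.5), heading=90, 2 segment(s) drawn
Waypoints (3 total):
(0, 0)
(-12.99, -7.5)
(-12.99, 12.5)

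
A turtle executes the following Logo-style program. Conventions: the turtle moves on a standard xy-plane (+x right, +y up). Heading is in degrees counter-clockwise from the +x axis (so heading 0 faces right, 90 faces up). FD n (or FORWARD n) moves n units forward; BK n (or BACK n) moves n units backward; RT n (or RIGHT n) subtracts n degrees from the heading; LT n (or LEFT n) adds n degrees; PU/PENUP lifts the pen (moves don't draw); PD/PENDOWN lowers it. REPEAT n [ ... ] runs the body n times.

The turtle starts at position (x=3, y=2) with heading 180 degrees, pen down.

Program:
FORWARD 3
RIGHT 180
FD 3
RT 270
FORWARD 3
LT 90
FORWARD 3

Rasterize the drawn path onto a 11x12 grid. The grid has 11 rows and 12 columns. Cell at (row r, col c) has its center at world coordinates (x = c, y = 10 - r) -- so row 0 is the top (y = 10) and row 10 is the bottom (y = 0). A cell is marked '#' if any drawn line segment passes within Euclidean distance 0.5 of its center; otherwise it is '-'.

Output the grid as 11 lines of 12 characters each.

Segment 0: (3,2) -> (0,2)
Segment 1: (0,2) -> (3,2)
Segment 2: (3,2) -> (3,5)
Segment 3: (3,5) -> (-0,5)

Answer: ------------
------------
------------
------------
------------
####--------
---#--------
---#--------
####--------
------------
------------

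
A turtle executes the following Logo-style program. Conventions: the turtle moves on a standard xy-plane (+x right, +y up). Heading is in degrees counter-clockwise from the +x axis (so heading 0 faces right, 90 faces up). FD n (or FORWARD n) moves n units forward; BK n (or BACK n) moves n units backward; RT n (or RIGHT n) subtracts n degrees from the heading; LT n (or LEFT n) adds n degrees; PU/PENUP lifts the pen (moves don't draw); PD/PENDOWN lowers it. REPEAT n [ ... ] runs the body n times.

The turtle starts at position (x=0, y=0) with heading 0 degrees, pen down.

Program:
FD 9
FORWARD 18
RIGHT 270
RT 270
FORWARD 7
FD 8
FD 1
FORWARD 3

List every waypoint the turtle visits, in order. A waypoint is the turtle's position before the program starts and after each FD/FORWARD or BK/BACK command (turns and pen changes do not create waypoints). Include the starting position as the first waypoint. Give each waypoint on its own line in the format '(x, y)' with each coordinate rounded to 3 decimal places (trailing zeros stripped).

Answer: (0, 0)
(9, 0)
(27, 0)
(20, 0)
(12, 0)
(11, 0)
(8, 0)

Derivation:
Executing turtle program step by step:
Start: pos=(0,0), heading=0, pen down
FD 9: (0,0) -> (9,0) [heading=0, draw]
FD 18: (9,0) -> (27,0) [heading=0, draw]
RT 270: heading 0 -> 90
RT 270: heading 90 -> 180
FD 7: (27,0) -> (20,0) [heading=180, draw]
FD 8: (20,0) -> (12,0) [heading=180, draw]
FD 1: (12,0) -> (11,0) [heading=180, draw]
FD 3: (11,0) -> (8,0) [heading=180, draw]
Final: pos=(8,0), heading=180, 6 segment(s) drawn
Waypoints (7 total):
(0, 0)
(9, 0)
(27, 0)
(20, 0)
(12, 0)
(11, 0)
(8, 0)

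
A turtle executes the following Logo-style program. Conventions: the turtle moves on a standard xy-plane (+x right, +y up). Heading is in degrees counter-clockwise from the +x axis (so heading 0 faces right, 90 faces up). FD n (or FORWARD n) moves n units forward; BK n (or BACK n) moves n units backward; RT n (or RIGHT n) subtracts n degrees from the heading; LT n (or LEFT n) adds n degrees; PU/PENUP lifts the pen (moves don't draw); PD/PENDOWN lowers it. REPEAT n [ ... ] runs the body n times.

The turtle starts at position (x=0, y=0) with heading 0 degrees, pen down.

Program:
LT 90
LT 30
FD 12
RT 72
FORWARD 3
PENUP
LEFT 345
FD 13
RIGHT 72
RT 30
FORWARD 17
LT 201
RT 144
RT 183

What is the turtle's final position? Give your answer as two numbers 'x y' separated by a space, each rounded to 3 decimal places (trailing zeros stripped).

Executing turtle program step by step:
Start: pos=(0,0), heading=0, pen down
LT 90: heading 0 -> 90
LT 30: heading 90 -> 120
FD 12: (0,0) -> (-6,10.392) [heading=120, draw]
RT 72: heading 120 -> 48
FD 3: (-6,10.392) -> (-3.993,12.622) [heading=48, draw]
PU: pen up
LT 345: heading 48 -> 33
FD 13: (-3.993,12.622) -> (6.91,19.702) [heading=33, move]
RT 72: heading 33 -> 321
RT 30: heading 321 -> 291
FD 17: (6.91,19.702) -> (13.002,3.831) [heading=291, move]
LT 201: heading 291 -> 132
RT 144: heading 132 -> 348
RT 183: heading 348 -> 165
Final: pos=(13.002,3.831), heading=165, 2 segment(s) drawn

Answer: 13.002 3.831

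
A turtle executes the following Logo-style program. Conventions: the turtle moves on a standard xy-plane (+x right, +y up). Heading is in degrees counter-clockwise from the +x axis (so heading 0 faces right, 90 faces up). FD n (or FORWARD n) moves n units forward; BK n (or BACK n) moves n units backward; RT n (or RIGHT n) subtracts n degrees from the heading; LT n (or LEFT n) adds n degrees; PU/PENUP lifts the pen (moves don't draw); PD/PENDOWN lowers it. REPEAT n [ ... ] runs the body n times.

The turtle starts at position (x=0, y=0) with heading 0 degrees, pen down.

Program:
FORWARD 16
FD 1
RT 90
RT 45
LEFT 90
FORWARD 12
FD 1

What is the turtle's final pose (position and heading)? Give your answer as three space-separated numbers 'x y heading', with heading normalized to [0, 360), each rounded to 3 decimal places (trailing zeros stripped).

Executing turtle program step by step:
Start: pos=(0,0), heading=0, pen down
FD 16: (0,0) -> (16,0) [heading=0, draw]
FD 1: (16,0) -> (17,0) [heading=0, draw]
RT 90: heading 0 -> 270
RT 45: heading 270 -> 225
LT 90: heading 225 -> 315
FD 12: (17,0) -> (25.485,-8.485) [heading=315, draw]
FD 1: (25.485,-8.485) -> (26.192,-9.192) [heading=315, draw]
Final: pos=(26.192,-9.192), heading=315, 4 segment(s) drawn

Answer: 26.192 -9.192 315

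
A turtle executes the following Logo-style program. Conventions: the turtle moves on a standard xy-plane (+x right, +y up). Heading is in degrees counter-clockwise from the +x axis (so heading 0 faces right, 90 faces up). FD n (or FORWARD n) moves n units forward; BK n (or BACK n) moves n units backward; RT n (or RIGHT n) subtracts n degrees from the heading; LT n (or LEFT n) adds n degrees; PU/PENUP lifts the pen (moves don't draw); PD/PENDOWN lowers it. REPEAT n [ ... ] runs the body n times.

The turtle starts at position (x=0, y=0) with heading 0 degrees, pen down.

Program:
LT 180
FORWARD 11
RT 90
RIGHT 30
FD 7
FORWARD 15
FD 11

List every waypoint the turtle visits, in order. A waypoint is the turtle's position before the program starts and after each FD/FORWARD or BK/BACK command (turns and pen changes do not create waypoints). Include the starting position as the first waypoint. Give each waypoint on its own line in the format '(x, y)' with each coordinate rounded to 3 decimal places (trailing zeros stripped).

Answer: (0, 0)
(-11, 0)
(-7.5, 6.062)
(0, 19.053)
(5.5, 28.579)

Derivation:
Executing turtle program step by step:
Start: pos=(0,0), heading=0, pen down
LT 180: heading 0 -> 180
FD 11: (0,0) -> (-11,0) [heading=180, draw]
RT 90: heading 180 -> 90
RT 30: heading 90 -> 60
FD 7: (-11,0) -> (-7.5,6.062) [heading=60, draw]
FD 15: (-7.5,6.062) -> (0,19.053) [heading=60, draw]
FD 11: (0,19.053) -> (5.5,28.579) [heading=60, draw]
Final: pos=(5.5,28.579), heading=60, 4 segment(s) drawn
Waypoints (5 total):
(0, 0)
(-11, 0)
(-7.5, 6.062)
(0, 19.053)
(5.5, 28.579)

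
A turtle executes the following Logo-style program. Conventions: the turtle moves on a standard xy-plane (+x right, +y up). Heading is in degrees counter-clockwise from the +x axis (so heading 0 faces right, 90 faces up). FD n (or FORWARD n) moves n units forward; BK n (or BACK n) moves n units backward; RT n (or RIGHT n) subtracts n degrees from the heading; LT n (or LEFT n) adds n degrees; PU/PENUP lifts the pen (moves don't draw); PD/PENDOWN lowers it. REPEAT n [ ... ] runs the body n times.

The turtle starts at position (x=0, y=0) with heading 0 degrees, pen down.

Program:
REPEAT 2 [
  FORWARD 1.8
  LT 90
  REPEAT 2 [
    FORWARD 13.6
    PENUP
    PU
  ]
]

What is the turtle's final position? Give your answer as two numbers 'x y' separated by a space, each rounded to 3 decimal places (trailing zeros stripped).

Executing turtle program step by step:
Start: pos=(0,0), heading=0, pen down
REPEAT 2 [
  -- iteration 1/2 --
  FD 1.8: (0,0) -> (1.8,0) [heading=0, draw]
  LT 90: heading 0 -> 90
  REPEAT 2 [
    -- iteration 1/2 --
    FD 13.6: (1.8,0) -> (1.8,13.6) [heading=90, draw]
    PU: pen up
    PU: pen up
    -- iteration 2/2 --
    FD 13.6: (1.8,13.6) -> (1.8,27.2) [heading=90, move]
    PU: pen up
    PU: pen up
  ]
  -- iteration 2/2 --
  FD 1.8: (1.8,27.2) -> (1.8,29) [heading=90, move]
  LT 90: heading 90 -> 180
  REPEAT 2 [
    -- iteration 1/2 --
    FD 13.6: (1.8,29) -> (-11.8,29) [heading=180, move]
    PU: pen up
    PU: pen up
    -- iteration 2/2 --
    FD 13.6: (-11.8,29) -> (-25.4,29) [heading=180, move]
    PU: pen up
    PU: pen up
  ]
]
Final: pos=(-25.4,29), heading=180, 2 segment(s) drawn

Answer: -25.4 29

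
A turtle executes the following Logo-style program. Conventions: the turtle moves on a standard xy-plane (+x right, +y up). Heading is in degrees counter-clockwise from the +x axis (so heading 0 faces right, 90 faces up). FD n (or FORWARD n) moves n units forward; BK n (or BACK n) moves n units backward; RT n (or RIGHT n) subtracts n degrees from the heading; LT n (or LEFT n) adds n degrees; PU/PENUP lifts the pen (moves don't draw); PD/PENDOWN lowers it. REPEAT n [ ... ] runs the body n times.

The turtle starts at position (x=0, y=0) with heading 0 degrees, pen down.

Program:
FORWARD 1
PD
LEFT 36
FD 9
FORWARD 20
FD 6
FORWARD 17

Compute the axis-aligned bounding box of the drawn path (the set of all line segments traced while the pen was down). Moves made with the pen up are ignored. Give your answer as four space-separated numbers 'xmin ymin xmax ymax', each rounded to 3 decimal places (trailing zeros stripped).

Executing turtle program step by step:
Start: pos=(0,0), heading=0, pen down
FD 1: (0,0) -> (1,0) [heading=0, draw]
PD: pen down
LT 36: heading 0 -> 36
FD 9: (1,0) -> (8.281,5.29) [heading=36, draw]
FD 20: (8.281,5.29) -> (24.461,17.046) [heading=36, draw]
FD 6: (24.461,17.046) -> (29.316,20.572) [heading=36, draw]
FD 17: (29.316,20.572) -> (43.069,30.565) [heading=36, draw]
Final: pos=(43.069,30.565), heading=36, 5 segment(s) drawn

Segment endpoints: x in {0, 1, 8.281, 24.461, 29.316, 43.069}, y in {0, 5.29, 17.046, 20.572, 30.565}
xmin=0, ymin=0, xmax=43.069, ymax=30.565

Answer: 0 0 43.069 30.565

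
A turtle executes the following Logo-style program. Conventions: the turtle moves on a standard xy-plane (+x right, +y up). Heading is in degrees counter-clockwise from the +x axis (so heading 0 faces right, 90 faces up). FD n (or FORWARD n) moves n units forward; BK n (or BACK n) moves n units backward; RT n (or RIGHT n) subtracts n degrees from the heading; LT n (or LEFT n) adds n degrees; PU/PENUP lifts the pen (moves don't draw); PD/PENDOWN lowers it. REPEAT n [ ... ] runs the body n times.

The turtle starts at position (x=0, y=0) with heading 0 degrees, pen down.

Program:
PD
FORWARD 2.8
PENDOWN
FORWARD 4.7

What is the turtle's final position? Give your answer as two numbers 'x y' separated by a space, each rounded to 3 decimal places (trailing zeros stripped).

Answer: 7.5 0

Derivation:
Executing turtle program step by step:
Start: pos=(0,0), heading=0, pen down
PD: pen down
FD 2.8: (0,0) -> (2.8,0) [heading=0, draw]
PD: pen down
FD 4.7: (2.8,0) -> (7.5,0) [heading=0, draw]
Final: pos=(7.5,0), heading=0, 2 segment(s) drawn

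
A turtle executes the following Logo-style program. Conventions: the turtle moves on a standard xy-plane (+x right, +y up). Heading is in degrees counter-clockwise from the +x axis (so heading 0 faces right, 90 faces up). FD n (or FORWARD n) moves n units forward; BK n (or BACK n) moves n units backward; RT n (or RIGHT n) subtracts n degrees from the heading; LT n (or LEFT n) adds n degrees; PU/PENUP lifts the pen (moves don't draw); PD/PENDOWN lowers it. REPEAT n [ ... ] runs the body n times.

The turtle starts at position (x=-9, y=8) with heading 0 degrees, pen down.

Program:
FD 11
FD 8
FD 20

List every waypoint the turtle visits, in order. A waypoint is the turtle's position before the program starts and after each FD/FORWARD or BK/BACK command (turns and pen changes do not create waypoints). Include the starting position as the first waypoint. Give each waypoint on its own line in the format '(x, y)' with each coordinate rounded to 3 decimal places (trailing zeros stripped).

Answer: (-9, 8)
(2, 8)
(10, 8)
(30, 8)

Derivation:
Executing turtle program step by step:
Start: pos=(-9,8), heading=0, pen down
FD 11: (-9,8) -> (2,8) [heading=0, draw]
FD 8: (2,8) -> (10,8) [heading=0, draw]
FD 20: (10,8) -> (30,8) [heading=0, draw]
Final: pos=(30,8), heading=0, 3 segment(s) drawn
Waypoints (4 total):
(-9, 8)
(2, 8)
(10, 8)
(30, 8)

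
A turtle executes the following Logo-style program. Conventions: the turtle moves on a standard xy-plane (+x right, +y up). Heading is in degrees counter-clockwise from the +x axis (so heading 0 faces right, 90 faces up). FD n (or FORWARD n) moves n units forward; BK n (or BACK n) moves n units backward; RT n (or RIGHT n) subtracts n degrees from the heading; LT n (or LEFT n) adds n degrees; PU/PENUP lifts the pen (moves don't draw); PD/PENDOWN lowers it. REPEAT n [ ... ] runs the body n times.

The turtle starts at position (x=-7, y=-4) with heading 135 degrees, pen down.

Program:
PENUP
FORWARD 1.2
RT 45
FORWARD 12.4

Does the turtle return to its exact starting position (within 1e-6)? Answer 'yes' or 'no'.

Answer: no

Derivation:
Executing turtle program step by step:
Start: pos=(-7,-4), heading=135, pen down
PU: pen up
FD 1.2: (-7,-4) -> (-7.849,-3.151) [heading=135, move]
RT 45: heading 135 -> 90
FD 12.4: (-7.849,-3.151) -> (-7.849,9.249) [heading=90, move]
Final: pos=(-7.849,9.249), heading=90, 0 segment(s) drawn

Start position: (-7, -4)
Final position: (-7.849, 9.249)
Distance = 13.276; >= 1e-6 -> NOT closed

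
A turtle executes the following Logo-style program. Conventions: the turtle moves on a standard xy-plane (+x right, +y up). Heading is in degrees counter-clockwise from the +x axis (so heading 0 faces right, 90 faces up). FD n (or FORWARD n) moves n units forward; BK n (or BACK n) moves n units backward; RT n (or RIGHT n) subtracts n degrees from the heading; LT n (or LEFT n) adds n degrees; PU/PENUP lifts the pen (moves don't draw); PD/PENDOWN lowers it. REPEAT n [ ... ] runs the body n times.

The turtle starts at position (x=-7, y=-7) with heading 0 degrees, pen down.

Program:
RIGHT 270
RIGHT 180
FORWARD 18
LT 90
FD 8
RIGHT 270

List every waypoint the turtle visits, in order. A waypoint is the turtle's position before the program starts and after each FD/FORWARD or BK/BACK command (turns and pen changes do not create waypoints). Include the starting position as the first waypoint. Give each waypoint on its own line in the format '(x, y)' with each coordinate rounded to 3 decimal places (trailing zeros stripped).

Executing turtle program step by step:
Start: pos=(-7,-7), heading=0, pen down
RT 270: heading 0 -> 90
RT 180: heading 90 -> 270
FD 18: (-7,-7) -> (-7,-25) [heading=270, draw]
LT 90: heading 270 -> 0
FD 8: (-7,-25) -> (1,-25) [heading=0, draw]
RT 270: heading 0 -> 90
Final: pos=(1,-25), heading=90, 2 segment(s) drawn
Waypoints (3 total):
(-7, -7)
(-7, -25)
(1, -25)

Answer: (-7, -7)
(-7, -25)
(1, -25)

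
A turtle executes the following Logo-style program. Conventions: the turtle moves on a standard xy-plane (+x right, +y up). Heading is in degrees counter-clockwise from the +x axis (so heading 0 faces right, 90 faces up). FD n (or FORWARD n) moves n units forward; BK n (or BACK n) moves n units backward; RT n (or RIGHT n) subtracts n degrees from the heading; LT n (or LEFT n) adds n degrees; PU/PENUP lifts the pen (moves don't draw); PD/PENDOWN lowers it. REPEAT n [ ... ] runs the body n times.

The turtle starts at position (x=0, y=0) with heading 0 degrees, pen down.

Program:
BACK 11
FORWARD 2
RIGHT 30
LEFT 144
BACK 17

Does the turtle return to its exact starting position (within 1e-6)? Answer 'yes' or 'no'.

Executing turtle program step by step:
Start: pos=(0,0), heading=0, pen down
BK 11: (0,0) -> (-11,0) [heading=0, draw]
FD 2: (-11,0) -> (-9,0) [heading=0, draw]
RT 30: heading 0 -> 330
LT 144: heading 330 -> 114
BK 17: (-9,0) -> (-2.085,-15.53) [heading=114, draw]
Final: pos=(-2.085,-15.53), heading=114, 3 segment(s) drawn

Start position: (0, 0)
Final position: (-2.085, -15.53)
Distance = 15.67; >= 1e-6 -> NOT closed

Answer: no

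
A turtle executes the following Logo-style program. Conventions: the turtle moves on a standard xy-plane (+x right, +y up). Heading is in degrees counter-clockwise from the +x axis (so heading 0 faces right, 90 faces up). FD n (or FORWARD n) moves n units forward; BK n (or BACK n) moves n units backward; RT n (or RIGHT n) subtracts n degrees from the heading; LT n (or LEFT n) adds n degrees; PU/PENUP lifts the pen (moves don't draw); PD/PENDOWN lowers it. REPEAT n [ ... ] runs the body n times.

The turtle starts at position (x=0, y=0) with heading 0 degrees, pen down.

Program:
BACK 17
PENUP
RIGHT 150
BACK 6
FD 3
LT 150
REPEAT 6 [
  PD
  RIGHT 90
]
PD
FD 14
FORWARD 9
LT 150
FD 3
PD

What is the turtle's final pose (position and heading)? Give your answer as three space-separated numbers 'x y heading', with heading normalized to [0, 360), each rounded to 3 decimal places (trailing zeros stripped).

Executing turtle program step by step:
Start: pos=(0,0), heading=0, pen down
BK 17: (0,0) -> (-17,0) [heading=0, draw]
PU: pen up
RT 150: heading 0 -> 210
BK 6: (-17,0) -> (-11.804,3) [heading=210, move]
FD 3: (-11.804,3) -> (-14.402,1.5) [heading=210, move]
LT 150: heading 210 -> 0
REPEAT 6 [
  -- iteration 1/6 --
  PD: pen down
  RT 90: heading 0 -> 270
  -- iteration 2/6 --
  PD: pen down
  RT 90: heading 270 -> 180
  -- iteration 3/6 --
  PD: pen down
  RT 90: heading 180 -> 90
  -- iteration 4/6 --
  PD: pen down
  RT 90: heading 90 -> 0
  -- iteration 5/6 --
  PD: pen down
  RT 90: heading 0 -> 270
  -- iteration 6/6 --
  PD: pen down
  RT 90: heading 270 -> 180
]
PD: pen down
FD 14: (-14.402,1.5) -> (-28.402,1.5) [heading=180, draw]
FD 9: (-28.402,1.5) -> (-37.402,1.5) [heading=180, draw]
LT 150: heading 180 -> 330
FD 3: (-37.402,1.5) -> (-34.804,0) [heading=330, draw]
PD: pen down
Final: pos=(-34.804,0), heading=330, 4 segment(s) drawn

Answer: -34.804 0 330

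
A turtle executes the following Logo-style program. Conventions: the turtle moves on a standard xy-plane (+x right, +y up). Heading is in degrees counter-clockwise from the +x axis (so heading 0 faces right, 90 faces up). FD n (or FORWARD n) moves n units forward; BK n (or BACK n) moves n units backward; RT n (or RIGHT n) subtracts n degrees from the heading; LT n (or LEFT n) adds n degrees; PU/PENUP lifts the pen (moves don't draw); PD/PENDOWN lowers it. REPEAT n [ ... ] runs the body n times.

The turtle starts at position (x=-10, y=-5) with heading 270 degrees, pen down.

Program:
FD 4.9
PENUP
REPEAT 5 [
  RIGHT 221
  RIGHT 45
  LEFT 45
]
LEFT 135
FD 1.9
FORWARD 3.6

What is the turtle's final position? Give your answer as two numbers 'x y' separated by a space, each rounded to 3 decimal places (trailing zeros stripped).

Executing turtle program step by step:
Start: pos=(-10,-5), heading=270, pen down
FD 4.9: (-10,-5) -> (-10,-9.9) [heading=270, draw]
PU: pen up
REPEAT 5 [
  -- iteration 1/5 --
  RT 221: heading 270 -> 49
  RT 45: heading 49 -> 4
  LT 45: heading 4 -> 49
  -- iteration 2/5 --
  RT 221: heading 49 -> 188
  RT 45: heading 188 -> 143
  LT 45: heading 143 -> 188
  -- iteration 3/5 --
  RT 221: heading 188 -> 327
  RT 45: heading 327 -> 282
  LT 45: heading 282 -> 327
  -- iteration 4/5 --
  RT 221: heading 327 -> 106
  RT 45: heading 106 -> 61
  LT 45: heading 61 -> 106
  -- iteration 5/5 --
  RT 221: heading 106 -> 245
  RT 45: heading 245 -> 200
  LT 45: heading 200 -> 245
]
LT 135: heading 245 -> 20
FD 1.9: (-10,-9.9) -> (-8.215,-9.25) [heading=20, move]
FD 3.6: (-8.215,-9.25) -> (-4.832,-8.019) [heading=20, move]
Final: pos=(-4.832,-8.019), heading=20, 1 segment(s) drawn

Answer: -4.832 -8.019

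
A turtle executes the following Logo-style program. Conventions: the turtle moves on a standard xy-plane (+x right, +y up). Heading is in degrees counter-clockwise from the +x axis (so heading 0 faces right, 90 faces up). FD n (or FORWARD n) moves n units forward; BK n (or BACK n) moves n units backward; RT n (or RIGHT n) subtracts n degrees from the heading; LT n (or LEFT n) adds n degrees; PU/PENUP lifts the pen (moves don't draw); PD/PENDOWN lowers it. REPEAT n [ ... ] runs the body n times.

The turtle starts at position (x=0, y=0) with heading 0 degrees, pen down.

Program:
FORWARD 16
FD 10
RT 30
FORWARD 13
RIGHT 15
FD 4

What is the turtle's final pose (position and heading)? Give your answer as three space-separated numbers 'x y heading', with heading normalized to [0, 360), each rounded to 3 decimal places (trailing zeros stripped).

Executing turtle program step by step:
Start: pos=(0,0), heading=0, pen down
FD 16: (0,0) -> (16,0) [heading=0, draw]
FD 10: (16,0) -> (26,0) [heading=0, draw]
RT 30: heading 0 -> 330
FD 13: (26,0) -> (37.258,-6.5) [heading=330, draw]
RT 15: heading 330 -> 315
FD 4: (37.258,-6.5) -> (40.087,-9.328) [heading=315, draw]
Final: pos=(40.087,-9.328), heading=315, 4 segment(s) drawn

Answer: 40.087 -9.328 315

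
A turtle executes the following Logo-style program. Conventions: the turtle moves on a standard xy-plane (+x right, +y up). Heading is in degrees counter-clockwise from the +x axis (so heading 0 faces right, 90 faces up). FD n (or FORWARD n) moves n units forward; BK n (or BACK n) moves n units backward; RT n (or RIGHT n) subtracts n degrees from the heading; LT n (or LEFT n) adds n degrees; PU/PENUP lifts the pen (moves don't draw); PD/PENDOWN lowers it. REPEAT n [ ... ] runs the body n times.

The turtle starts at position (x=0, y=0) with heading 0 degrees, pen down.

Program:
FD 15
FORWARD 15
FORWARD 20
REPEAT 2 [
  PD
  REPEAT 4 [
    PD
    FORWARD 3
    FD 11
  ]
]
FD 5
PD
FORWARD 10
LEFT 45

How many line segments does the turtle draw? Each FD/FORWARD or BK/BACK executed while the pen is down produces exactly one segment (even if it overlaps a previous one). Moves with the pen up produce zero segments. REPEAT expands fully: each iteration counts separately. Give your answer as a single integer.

Answer: 21

Derivation:
Executing turtle program step by step:
Start: pos=(0,0), heading=0, pen down
FD 15: (0,0) -> (15,0) [heading=0, draw]
FD 15: (15,0) -> (30,0) [heading=0, draw]
FD 20: (30,0) -> (50,0) [heading=0, draw]
REPEAT 2 [
  -- iteration 1/2 --
  PD: pen down
  REPEAT 4 [
    -- iteration 1/4 --
    PD: pen down
    FD 3: (50,0) -> (53,0) [heading=0, draw]
    FD 11: (53,0) -> (64,0) [heading=0, draw]
    -- iteration 2/4 --
    PD: pen down
    FD 3: (64,0) -> (67,0) [heading=0, draw]
    FD 11: (67,0) -> (78,0) [heading=0, draw]
    -- iteration 3/4 --
    PD: pen down
    FD 3: (78,0) -> (81,0) [heading=0, draw]
    FD 11: (81,0) -> (92,0) [heading=0, draw]
    -- iteration 4/4 --
    PD: pen down
    FD 3: (92,0) -> (95,0) [heading=0, draw]
    FD 11: (95,0) -> (106,0) [heading=0, draw]
  ]
  -- iteration 2/2 --
  PD: pen down
  REPEAT 4 [
    -- iteration 1/4 --
    PD: pen down
    FD 3: (106,0) -> (109,0) [heading=0, draw]
    FD 11: (109,0) -> (120,0) [heading=0, draw]
    -- iteration 2/4 --
    PD: pen down
    FD 3: (120,0) -> (123,0) [heading=0, draw]
    FD 11: (123,0) -> (134,0) [heading=0, draw]
    -- iteration 3/4 --
    PD: pen down
    FD 3: (134,0) -> (137,0) [heading=0, draw]
    FD 11: (137,0) -> (148,0) [heading=0, draw]
    -- iteration 4/4 --
    PD: pen down
    FD 3: (148,0) -> (151,0) [heading=0, draw]
    FD 11: (151,0) -> (162,0) [heading=0, draw]
  ]
]
FD 5: (162,0) -> (167,0) [heading=0, draw]
PD: pen down
FD 10: (167,0) -> (177,0) [heading=0, draw]
LT 45: heading 0 -> 45
Final: pos=(177,0), heading=45, 21 segment(s) drawn
Segments drawn: 21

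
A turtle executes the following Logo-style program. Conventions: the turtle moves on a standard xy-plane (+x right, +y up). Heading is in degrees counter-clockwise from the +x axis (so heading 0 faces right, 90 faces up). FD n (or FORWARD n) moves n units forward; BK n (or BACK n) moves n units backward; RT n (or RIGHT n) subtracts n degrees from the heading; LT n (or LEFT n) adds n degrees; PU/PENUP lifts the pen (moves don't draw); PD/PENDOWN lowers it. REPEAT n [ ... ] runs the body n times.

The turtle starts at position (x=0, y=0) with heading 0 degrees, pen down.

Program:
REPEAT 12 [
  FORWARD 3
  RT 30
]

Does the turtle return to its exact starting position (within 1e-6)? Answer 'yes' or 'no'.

Executing turtle program step by step:
Start: pos=(0,0), heading=0, pen down
REPEAT 12 [
  -- iteration 1/12 --
  FD 3: (0,0) -> (3,0) [heading=0, draw]
  RT 30: heading 0 -> 330
  -- iteration 2/12 --
  FD 3: (3,0) -> (5.598,-1.5) [heading=330, draw]
  RT 30: heading 330 -> 300
  -- iteration 3/12 --
  FD 3: (5.598,-1.5) -> (7.098,-4.098) [heading=300, draw]
  RT 30: heading 300 -> 270
  -- iteration 4/12 --
  FD 3: (7.098,-4.098) -> (7.098,-7.098) [heading=270, draw]
  RT 30: heading 270 -> 240
  -- iteration 5/12 --
  FD 3: (7.098,-7.098) -> (5.598,-9.696) [heading=240, draw]
  RT 30: heading 240 -> 210
  -- iteration 6/12 --
  FD 3: (5.598,-9.696) -> (3,-11.196) [heading=210, draw]
  RT 30: heading 210 -> 180
  -- iteration 7/12 --
  FD 3: (3,-11.196) -> (0,-11.196) [heading=180, draw]
  RT 30: heading 180 -> 150
  -- iteration 8/12 --
  FD 3: (0,-11.196) -> (-2.598,-9.696) [heading=150, draw]
  RT 30: heading 150 -> 120
  -- iteration 9/12 --
  FD 3: (-2.598,-9.696) -> (-4.098,-7.098) [heading=120, draw]
  RT 30: heading 120 -> 90
  -- iteration 10/12 --
  FD 3: (-4.098,-7.098) -> (-4.098,-4.098) [heading=90, draw]
  RT 30: heading 90 -> 60
  -- iteration 11/12 --
  FD 3: (-4.098,-4.098) -> (-2.598,-1.5) [heading=60, draw]
  RT 30: heading 60 -> 30
  -- iteration 12/12 --
  FD 3: (-2.598,-1.5) -> (0,0) [heading=30, draw]
  RT 30: heading 30 -> 0
]
Final: pos=(0,0), heading=0, 12 segment(s) drawn

Start position: (0, 0)
Final position: (0, 0)
Distance = 0; < 1e-6 -> CLOSED

Answer: yes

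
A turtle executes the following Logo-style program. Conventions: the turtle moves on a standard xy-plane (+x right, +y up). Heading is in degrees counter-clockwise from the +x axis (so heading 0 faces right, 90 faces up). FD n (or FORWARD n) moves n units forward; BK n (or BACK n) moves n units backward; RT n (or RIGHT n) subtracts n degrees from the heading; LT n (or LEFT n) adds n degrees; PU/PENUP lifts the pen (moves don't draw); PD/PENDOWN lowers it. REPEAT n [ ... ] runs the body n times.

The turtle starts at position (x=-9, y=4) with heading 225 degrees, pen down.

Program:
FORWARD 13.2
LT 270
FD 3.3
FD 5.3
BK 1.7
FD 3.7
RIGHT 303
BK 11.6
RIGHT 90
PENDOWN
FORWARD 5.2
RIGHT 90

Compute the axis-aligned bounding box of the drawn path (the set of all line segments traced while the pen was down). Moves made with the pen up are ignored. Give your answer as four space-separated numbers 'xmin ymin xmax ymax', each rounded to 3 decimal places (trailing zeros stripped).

Executing turtle program step by step:
Start: pos=(-9,4), heading=225, pen down
FD 13.2: (-9,4) -> (-18.334,-5.334) [heading=225, draw]
LT 270: heading 225 -> 135
FD 3.3: (-18.334,-5.334) -> (-20.667,-3) [heading=135, draw]
FD 5.3: (-20.667,-3) -> (-24.415,0.747) [heading=135, draw]
BK 1.7: (-24.415,0.747) -> (-23.213,-0.455) [heading=135, draw]
FD 3.7: (-23.213,-0.455) -> (-25.829,2.162) [heading=135, draw]
RT 303: heading 135 -> 192
BK 11.6: (-25.829,2.162) -> (-14.483,4.573) [heading=192, draw]
RT 90: heading 192 -> 102
PD: pen down
FD 5.2: (-14.483,4.573) -> (-15.564,9.66) [heading=102, draw]
RT 90: heading 102 -> 12
Final: pos=(-15.564,9.66), heading=12, 7 segment(s) drawn

Segment endpoints: x in {-25.829, -24.415, -23.213, -20.667, -18.334, -15.564, -14.483, -9}, y in {-5.334, -3, -0.455, 0.747, 2.162, 4, 4.573, 9.66}
xmin=-25.829, ymin=-5.334, xmax=-9, ymax=9.66

Answer: -25.829 -5.334 -9 9.66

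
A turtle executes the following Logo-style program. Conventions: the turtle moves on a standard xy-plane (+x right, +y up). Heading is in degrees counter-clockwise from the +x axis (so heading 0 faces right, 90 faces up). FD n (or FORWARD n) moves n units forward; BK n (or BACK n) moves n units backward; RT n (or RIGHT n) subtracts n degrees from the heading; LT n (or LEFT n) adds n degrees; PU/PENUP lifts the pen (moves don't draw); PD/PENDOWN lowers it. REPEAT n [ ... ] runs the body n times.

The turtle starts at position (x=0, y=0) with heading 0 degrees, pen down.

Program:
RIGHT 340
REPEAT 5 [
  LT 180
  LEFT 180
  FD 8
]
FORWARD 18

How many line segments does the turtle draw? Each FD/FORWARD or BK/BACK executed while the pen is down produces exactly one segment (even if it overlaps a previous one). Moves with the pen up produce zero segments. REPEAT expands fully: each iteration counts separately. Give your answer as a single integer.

Executing turtle program step by step:
Start: pos=(0,0), heading=0, pen down
RT 340: heading 0 -> 20
REPEAT 5 [
  -- iteration 1/5 --
  LT 180: heading 20 -> 200
  LT 180: heading 200 -> 20
  FD 8: (0,0) -> (7.518,2.736) [heading=20, draw]
  -- iteration 2/5 --
  LT 180: heading 20 -> 200
  LT 180: heading 200 -> 20
  FD 8: (7.518,2.736) -> (15.035,5.472) [heading=20, draw]
  -- iteration 3/5 --
  LT 180: heading 20 -> 200
  LT 180: heading 200 -> 20
  FD 8: (15.035,5.472) -> (22.553,8.208) [heading=20, draw]
  -- iteration 4/5 --
  LT 180: heading 20 -> 200
  LT 180: heading 200 -> 20
  FD 8: (22.553,8.208) -> (30.07,10.945) [heading=20, draw]
  -- iteration 5/5 --
  LT 180: heading 20 -> 200
  LT 180: heading 200 -> 20
  FD 8: (30.07,10.945) -> (37.588,13.681) [heading=20, draw]
]
FD 18: (37.588,13.681) -> (54.502,19.837) [heading=20, draw]
Final: pos=(54.502,19.837), heading=20, 6 segment(s) drawn
Segments drawn: 6

Answer: 6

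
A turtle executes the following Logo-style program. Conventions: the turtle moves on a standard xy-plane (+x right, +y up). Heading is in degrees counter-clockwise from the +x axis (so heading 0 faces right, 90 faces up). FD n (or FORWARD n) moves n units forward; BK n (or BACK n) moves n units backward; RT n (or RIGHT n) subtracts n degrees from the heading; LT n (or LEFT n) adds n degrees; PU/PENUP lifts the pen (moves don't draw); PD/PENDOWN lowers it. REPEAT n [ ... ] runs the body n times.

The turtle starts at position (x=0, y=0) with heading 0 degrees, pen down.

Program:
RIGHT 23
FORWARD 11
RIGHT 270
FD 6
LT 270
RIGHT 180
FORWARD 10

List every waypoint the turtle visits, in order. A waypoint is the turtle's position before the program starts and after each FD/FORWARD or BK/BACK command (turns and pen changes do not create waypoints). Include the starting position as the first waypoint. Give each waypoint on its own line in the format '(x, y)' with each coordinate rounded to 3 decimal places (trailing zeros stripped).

Executing turtle program step by step:
Start: pos=(0,0), heading=0, pen down
RT 23: heading 0 -> 337
FD 11: (0,0) -> (10.126,-4.298) [heading=337, draw]
RT 270: heading 337 -> 67
FD 6: (10.126,-4.298) -> (12.47,1.225) [heading=67, draw]
LT 270: heading 67 -> 337
RT 180: heading 337 -> 157
FD 10: (12.47,1.225) -> (3.265,5.132) [heading=157, draw]
Final: pos=(3.265,5.132), heading=157, 3 segment(s) drawn
Waypoints (4 total):
(0, 0)
(10.126, -4.298)
(12.47, 1.225)
(3.265, 5.132)

Answer: (0, 0)
(10.126, -4.298)
(12.47, 1.225)
(3.265, 5.132)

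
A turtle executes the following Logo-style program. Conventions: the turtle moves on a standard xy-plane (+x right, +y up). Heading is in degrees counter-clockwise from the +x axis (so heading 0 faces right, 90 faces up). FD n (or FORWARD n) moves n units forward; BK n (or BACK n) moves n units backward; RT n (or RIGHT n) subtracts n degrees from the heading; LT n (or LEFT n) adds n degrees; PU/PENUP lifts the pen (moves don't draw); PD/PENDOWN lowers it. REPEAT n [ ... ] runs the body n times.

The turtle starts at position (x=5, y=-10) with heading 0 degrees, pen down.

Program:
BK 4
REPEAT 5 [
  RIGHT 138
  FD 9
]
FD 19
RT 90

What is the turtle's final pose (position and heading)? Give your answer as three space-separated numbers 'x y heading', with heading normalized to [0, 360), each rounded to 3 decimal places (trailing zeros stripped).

Executing turtle program step by step:
Start: pos=(5,-10), heading=0, pen down
BK 4: (5,-10) -> (1,-10) [heading=0, draw]
REPEAT 5 [
  -- iteration 1/5 --
  RT 138: heading 0 -> 222
  FD 9: (1,-10) -> (-5.688,-16.022) [heading=222, draw]
  -- iteration 2/5 --
  RT 138: heading 222 -> 84
  FD 9: (-5.688,-16.022) -> (-4.748,-7.071) [heading=84, draw]
  -- iteration 3/5 --
  RT 138: heading 84 -> 306
  FD 9: (-4.748,-7.071) -> (0.543,-14.353) [heading=306, draw]
  -- iteration 4/5 --
  RT 138: heading 306 -> 168
  FD 9: (0.543,-14.353) -> (-8.261,-12.481) [heading=168, draw]
  -- iteration 5/5 --
  RT 138: heading 168 -> 30
  FD 9: (-8.261,-12.481) -> (-0.467,-7.981) [heading=30, draw]
]
FD 19: (-0.467,-7.981) -> (15.988,1.519) [heading=30, draw]
RT 90: heading 30 -> 300
Final: pos=(15.988,1.519), heading=300, 7 segment(s) drawn

Answer: 15.988 1.519 300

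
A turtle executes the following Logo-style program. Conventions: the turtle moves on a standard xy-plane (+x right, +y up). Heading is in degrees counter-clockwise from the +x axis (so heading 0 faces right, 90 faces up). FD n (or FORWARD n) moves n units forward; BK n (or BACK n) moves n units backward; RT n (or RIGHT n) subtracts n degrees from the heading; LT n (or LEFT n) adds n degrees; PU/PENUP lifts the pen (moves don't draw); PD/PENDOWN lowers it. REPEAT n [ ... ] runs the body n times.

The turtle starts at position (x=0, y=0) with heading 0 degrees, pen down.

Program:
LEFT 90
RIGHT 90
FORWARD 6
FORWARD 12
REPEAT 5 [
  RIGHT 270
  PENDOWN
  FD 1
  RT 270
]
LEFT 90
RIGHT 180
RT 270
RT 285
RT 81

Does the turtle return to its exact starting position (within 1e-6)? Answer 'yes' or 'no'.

Answer: no

Derivation:
Executing turtle program step by step:
Start: pos=(0,0), heading=0, pen down
LT 90: heading 0 -> 90
RT 90: heading 90 -> 0
FD 6: (0,0) -> (6,0) [heading=0, draw]
FD 12: (6,0) -> (18,0) [heading=0, draw]
REPEAT 5 [
  -- iteration 1/5 --
  RT 270: heading 0 -> 90
  PD: pen down
  FD 1: (18,0) -> (18,1) [heading=90, draw]
  RT 270: heading 90 -> 180
  -- iteration 2/5 --
  RT 270: heading 180 -> 270
  PD: pen down
  FD 1: (18,1) -> (18,0) [heading=270, draw]
  RT 270: heading 270 -> 0
  -- iteration 3/5 --
  RT 270: heading 0 -> 90
  PD: pen down
  FD 1: (18,0) -> (18,1) [heading=90, draw]
  RT 270: heading 90 -> 180
  -- iteration 4/5 --
  RT 270: heading 180 -> 270
  PD: pen down
  FD 1: (18,1) -> (18,0) [heading=270, draw]
  RT 270: heading 270 -> 0
  -- iteration 5/5 --
  RT 270: heading 0 -> 90
  PD: pen down
  FD 1: (18,0) -> (18,1) [heading=90, draw]
  RT 270: heading 90 -> 180
]
LT 90: heading 180 -> 270
RT 180: heading 270 -> 90
RT 270: heading 90 -> 180
RT 285: heading 180 -> 255
RT 81: heading 255 -> 174
Final: pos=(18,1), heading=174, 7 segment(s) drawn

Start position: (0, 0)
Final position: (18, 1)
Distance = 18.028; >= 1e-6 -> NOT closed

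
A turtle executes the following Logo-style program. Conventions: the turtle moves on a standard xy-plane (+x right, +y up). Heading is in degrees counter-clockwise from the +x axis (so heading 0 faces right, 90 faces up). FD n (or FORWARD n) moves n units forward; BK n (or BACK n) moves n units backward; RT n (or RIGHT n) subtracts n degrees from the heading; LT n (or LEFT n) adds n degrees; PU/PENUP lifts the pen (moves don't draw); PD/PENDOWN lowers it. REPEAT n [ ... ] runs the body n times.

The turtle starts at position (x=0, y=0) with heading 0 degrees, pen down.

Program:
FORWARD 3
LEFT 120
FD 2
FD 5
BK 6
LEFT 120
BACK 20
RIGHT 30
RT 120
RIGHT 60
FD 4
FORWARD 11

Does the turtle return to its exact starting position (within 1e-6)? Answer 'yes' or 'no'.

Executing turtle program step by step:
Start: pos=(0,0), heading=0, pen down
FD 3: (0,0) -> (3,0) [heading=0, draw]
LT 120: heading 0 -> 120
FD 2: (3,0) -> (2,1.732) [heading=120, draw]
FD 5: (2,1.732) -> (-0.5,6.062) [heading=120, draw]
BK 6: (-0.5,6.062) -> (2.5,0.866) [heading=120, draw]
LT 120: heading 120 -> 240
BK 20: (2.5,0.866) -> (12.5,18.187) [heading=240, draw]
RT 30: heading 240 -> 210
RT 120: heading 210 -> 90
RT 60: heading 90 -> 30
FD 4: (12.5,18.187) -> (15.964,20.187) [heading=30, draw]
FD 11: (15.964,20.187) -> (25.49,25.687) [heading=30, draw]
Final: pos=(25.49,25.687), heading=30, 7 segment(s) drawn

Start position: (0, 0)
Final position: (25.49, 25.687)
Distance = 36.188; >= 1e-6 -> NOT closed

Answer: no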